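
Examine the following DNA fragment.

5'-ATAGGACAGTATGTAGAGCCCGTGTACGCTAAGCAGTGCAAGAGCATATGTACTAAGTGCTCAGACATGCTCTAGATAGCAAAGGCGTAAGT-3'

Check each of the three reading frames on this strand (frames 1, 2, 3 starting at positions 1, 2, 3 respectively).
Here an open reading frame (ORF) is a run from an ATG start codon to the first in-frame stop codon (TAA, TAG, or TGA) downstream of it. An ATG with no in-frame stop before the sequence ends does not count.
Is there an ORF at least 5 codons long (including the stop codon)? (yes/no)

no

Frame 1: ATA GGA CAG TAT GTA GAG CCC GTG TAC GCT AAG CAG TGC AAG AGC ATA TGT ACT AAG TGC TCA GAC ATG CTC TAG ATA GCA AAG GCG TAA — ATG at 67, stop TAG at 73 → 9 nt.
Frame 2: TAG GAC AGT ATG TAG AGC CCG TGT ACG CTA AGC AGT GCA AGA GCA TAT GTA CTA AGT GCT CAG ACA TGC TCT AGA TAG CAA AGG CGT AAG — ATG at 11, stop TAG at 14 → 6 nt.
Frame 3: AGG ACA GTA TGT AGA GCC CGT GTA CGC TAA GCA GTG CAA GAG CAT ATG TAC TAA GTG CTC AGA CAT GCT CTA GAT AGC AAA GGC GTA AGT — ATG at 48, stop TAA at 54 → 9 nt.
Largest ORF found is 3 codons < 5, so no.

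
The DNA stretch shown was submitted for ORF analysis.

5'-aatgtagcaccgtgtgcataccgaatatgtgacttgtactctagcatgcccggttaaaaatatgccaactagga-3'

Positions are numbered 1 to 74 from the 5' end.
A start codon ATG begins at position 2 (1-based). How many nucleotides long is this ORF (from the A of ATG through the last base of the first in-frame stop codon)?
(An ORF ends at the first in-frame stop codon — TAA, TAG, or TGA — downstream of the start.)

6

Codons from position 2: ATG (2–4), TAG (5–7).
TAG is the first in-frame stop; ORF spans 2–7, 6 nucleotides.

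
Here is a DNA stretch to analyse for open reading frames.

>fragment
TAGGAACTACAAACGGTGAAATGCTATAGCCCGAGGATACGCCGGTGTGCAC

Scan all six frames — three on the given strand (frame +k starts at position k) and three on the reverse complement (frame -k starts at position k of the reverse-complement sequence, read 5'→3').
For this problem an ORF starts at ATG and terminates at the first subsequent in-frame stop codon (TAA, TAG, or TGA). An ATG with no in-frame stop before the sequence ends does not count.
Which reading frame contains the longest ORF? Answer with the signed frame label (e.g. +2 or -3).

+3

Reverse complement (5'→3'): GTGCACACCGGCGTATCCTCGGGCTATAGCATTTCACCGTTTGTAGTTCCTA
Frame +1: TAG GAA CTA CAA ACG GTG AAA TGC TAT AGC CCG AGG ATA CGC CGG TGT GCA — no ATG→stop ORF.
Frame +2: AGG AAC TAC AAA CGG TGA AAT GCT ATA GCC CGA GGA TAC GCC GGT GTG CAC — no ATG→stop ORF.
Frame +3: GGA ACT ACA AAC GGT GAA ATG CTA TAG CCC GAG GAT ACG CCG GTG TGC — ATG at 21, stop TAG at 27 → 9 nt.
Frame -1: GTG CAC ACC GGC GTA TCC TCG GGC TAT AGC ATT TCA CCG TTT GTA GTT CCT — no ATG→stop ORF.
Frame -2: TGC ACA CCG GCG TAT CCT CGG GCT ATA GCA TTT CAC CGT TTG TAG TTC CTA — no ATG→stop ORF.
Frame -3: GCA CAC CGG CGT ATC CTC GGG CTA TAG CAT TTC ACC GTT TGT AGT TCC — no ATG→stop ORF.
Longest ORF is 9 nt in frame +3 (positions 21–29).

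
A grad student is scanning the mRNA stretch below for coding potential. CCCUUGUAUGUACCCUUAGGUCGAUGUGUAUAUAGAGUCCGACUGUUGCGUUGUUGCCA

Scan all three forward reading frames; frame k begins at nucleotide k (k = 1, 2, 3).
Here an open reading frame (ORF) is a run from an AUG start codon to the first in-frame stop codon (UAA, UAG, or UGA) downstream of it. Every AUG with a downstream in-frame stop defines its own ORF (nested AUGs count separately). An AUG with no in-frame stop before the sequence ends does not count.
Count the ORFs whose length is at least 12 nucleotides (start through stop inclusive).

2

Frame 1: CCC UUG UAU GUA CCC UUA GGU CGA UGU GUA UAU AGA GUC CGA CUG UUG CGU UGU UGC — no AUG→stop ORF.
Frame 2: CCU UGU AUG UAC CCU UAG GUC GAU GUG UAU AUA GAG UCC GAC UGU UGC GUU GUU GCC — AUG at 8, stop UAG at 17 → 12 nt.
Frame 3: CUU GUA UGU ACC CUU AGG UCG AUG UGU AUA UAG AGU CCG ACU GUU GCG UUG UUG CCA — AUG at 24, stop UAG at 33 → 12 nt.
ORFs ≥ 12 nucleotides: frame 2 8–19 (12 nucleotides), frame 3 24–35 (12 nucleotides). Count = 2.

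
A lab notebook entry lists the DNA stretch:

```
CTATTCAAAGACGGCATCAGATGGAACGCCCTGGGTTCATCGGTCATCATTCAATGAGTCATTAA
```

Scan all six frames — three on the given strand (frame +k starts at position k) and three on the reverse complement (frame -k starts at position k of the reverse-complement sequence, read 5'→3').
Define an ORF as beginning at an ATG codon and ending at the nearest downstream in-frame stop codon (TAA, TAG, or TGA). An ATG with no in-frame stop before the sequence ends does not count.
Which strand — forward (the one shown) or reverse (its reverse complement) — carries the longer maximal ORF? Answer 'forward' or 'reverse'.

forward

Reverse complement (5'→3'): TTAATGACTCATTGAATGATGACCGATGAACCCAGGGCGTTCCATCTGATGCCGTCTTTGAATAG
Frame +1: CTA TTC AAA GAC GGC ATC AGA TGG AAC GCC CTG GGT TCA TCG GTC ATC ATT CAA TGA GTC ATT — no ATG→stop ORF.
Frame +2: TAT TCA AAG ACG GCA TCA GAT GGA ACG CCC TGG GTT CAT CGG TCA TCA TTC AAT GAG TCA TTA — no ATG→stop ORF.
Frame +3: ATT CAA AGA CGG CAT CAG ATG GAA CGC CCT GGG TTC ATC GGT CAT CAT TCA ATG AGT CAT TAA — ATG at 21, stop TAA at 63 → 45 nt; ATG at 54, stop TAA at 63 → 12 nt.
Frame -1: TTA ATG ACT CAT TGA ATG ATG ACC GAT GAA CCC AGG GCG TTC CAT CTG ATG CCG TCT TTG AAT — ATG at 4, stop TGA at 13 → 12 nt.
Frame -2: TAA TGA CTC ATT GAA TGA TGA CCG ATG AAC CCA GGG CGT TCC ATC TGA TGC CGT CTT TGA ATA — ATG at 26, stop TGA at 47 → 24 nt.
Frame -3: AAT GAC TCA TTG AAT GAT GAC CGA TGA ACC CAG GGC GTT CCA TCT GAT GCC GTC TTT GAA TAG — no ATG→stop ORF.
Forward-strand max 45 nt; reverse-strand max 24 nt. The forward strand has the longer ORF.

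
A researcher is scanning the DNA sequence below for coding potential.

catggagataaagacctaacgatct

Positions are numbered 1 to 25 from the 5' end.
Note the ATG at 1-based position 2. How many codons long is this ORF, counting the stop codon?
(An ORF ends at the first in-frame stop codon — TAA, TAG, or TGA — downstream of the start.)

6

Codons from position 2: ATG (2–4), GAG (5–7), ATA (8–10), AAG (11–13), ACC (14–16), TAA (17–19).
TAA is the first in-frame stop; that's 6 codons including the stop.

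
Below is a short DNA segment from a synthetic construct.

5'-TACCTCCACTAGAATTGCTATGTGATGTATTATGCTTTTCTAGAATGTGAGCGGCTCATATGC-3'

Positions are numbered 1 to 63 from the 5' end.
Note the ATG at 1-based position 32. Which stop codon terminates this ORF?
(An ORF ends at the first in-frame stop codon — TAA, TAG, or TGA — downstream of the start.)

TAG

Codons from position 32: ATG (32–34), CTT (35–37), TTC (38–40), TAG (41–43).
The first in-frame stop codon is TAG.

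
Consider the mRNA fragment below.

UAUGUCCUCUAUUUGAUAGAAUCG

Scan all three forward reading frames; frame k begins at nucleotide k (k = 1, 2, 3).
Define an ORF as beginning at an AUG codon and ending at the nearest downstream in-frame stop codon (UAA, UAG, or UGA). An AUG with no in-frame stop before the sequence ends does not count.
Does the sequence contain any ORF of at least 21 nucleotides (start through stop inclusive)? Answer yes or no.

no

Frame 1: UAU GUC CUC UAU UUG AUA GAA UCG — no AUG→stop ORF.
Frame 2: AUG UCC UCU AUU UGA UAG AAU — AUG at 2, stop UGA at 14 → 15 nt.
Frame 3: UGU CCU CUA UUU GAU AGA AUC — no AUG→stop ORF.
Largest ORF found is 15 nucleotides < 21, so no.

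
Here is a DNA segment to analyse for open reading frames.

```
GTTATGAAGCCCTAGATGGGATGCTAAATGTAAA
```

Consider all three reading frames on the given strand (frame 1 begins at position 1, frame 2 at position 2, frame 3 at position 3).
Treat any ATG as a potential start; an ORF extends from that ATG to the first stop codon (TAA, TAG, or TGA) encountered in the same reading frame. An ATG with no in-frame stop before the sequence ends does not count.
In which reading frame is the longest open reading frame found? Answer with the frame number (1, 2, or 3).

Frame 1: GTT ATG AAG CCC TAG ATG GGA TGC TAA ATG TAA — ATG at 4, stop TAG at 13 → 12 nt; ATG at 16, stop TAA at 25 → 12 nt; ATG at 28, stop TAA at 31 → 6 nt.
Frame 2: TTA TGA AGC CCT AGA TGG GAT GCT AAA TGT AAA — no ATG→stop ORF.
Frame 3: TAT GAA GCC CTA GAT GGG ATG CTA AAT GTA — no ATG→stop ORF.
Longest ORF is 12 nt in frame 1 (positions 4–15).

1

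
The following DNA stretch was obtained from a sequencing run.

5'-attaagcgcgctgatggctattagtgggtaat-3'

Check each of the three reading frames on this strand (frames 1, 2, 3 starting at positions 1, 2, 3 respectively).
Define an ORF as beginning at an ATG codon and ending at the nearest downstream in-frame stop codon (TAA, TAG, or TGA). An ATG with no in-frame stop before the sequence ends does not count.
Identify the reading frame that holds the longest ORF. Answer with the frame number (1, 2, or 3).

Frame 1: ATT AAG CGC GCT GAT GGC TAT TAG TGG GTA — no ATG→stop ORF.
Frame 2: TTA AGC GCG CTG ATG GCT ATT AGT GGG TAA — ATG at 14, stop TAA at 29 → 18 nt.
Frame 3: TAA GCG CGC TGA TGG CTA TTA GTG GGT AAT — no ATG→stop ORF.
Longest ORF is 18 nt in frame 2 (positions 14–31).

2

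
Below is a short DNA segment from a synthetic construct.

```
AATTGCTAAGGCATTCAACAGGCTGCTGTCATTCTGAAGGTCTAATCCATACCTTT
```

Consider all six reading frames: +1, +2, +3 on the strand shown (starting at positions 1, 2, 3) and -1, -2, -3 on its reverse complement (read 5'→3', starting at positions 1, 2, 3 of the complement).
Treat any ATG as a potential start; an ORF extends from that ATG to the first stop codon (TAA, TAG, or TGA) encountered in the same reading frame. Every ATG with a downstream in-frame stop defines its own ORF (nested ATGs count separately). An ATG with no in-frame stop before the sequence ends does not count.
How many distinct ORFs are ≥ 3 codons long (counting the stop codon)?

Reverse complement (5'→3'): AAAGGTATGGATTAGACCTTCAGAATGACAGCAGCCTGTTGAATGCCTTAGCAATT
Frame +1: AAT TGC TAA GGC ATT CAA CAG GCT GCT GTC ATT CTG AAG GTC TAA TCC ATA CCT — no ATG→stop ORF.
Frame +2: ATT GCT AAG GCA TTC AAC AGG CTG CTG TCA TTC TGA AGG TCT AAT CCA TAC CTT — no ATG→stop ORF.
Frame +3: TTG CTA AGG CAT TCA ACA GGC TGC TGT CAT TCT GAA GGT CTA ATC CAT ACC TTT — no ATG→stop ORF.
Frame -1: AAA GGT ATG GAT TAG ACC TTC AGA ATG ACA GCA GCC TGT TGA ATG CCT TAG CAA — ATG at 7, stop TAG at 13 → 9 nt; ATG at 25, stop TGA at 40 → 18 nt; ATG at 43, stop TAG at 49 → 9 nt.
Frame -2: AAG GTA TGG ATT AGA CCT TCA GAA TGA CAG CAG CCT GTT GAA TGC CTT AGC AAT — no ATG→stop ORF.
Frame -3: AGG TAT GGA TTA GAC CTT CAG AAT GAC AGC AGC CTG TTG AAT GCC TTA GCA ATT — no ATG→stop ORF.
ORFs ≥ 3 codons: frame -1 7–15 (3 codons), frame -1 25–42 (6 codons), frame -1 43–51 (3 codons). Count = 3.

3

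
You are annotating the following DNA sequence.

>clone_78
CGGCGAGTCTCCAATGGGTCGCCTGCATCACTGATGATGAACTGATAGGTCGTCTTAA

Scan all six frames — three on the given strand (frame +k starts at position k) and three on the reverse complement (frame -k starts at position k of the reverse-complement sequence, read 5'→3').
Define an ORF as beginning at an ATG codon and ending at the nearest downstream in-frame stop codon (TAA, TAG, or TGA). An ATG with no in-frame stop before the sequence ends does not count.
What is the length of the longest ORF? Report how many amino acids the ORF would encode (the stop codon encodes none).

Reverse complement (5'→3'): TTAAGACGACCTATCAGTTCATCATCAGTGATGCAGGCGACCCATTGGAGACTCGCCG
Frame +1: CGG CGA GTC TCC AAT GGG TCG CCT GCA TCA CTG ATG ATG AAC TGA TAG GTC GTC TTA — ATG at 34, stop TGA at 43 → 12 nt; ATG at 37, stop TGA at 43 → 9 nt.
Frame +2: GGC GAG TCT CCA ATG GGT CGC CTG CAT CAC TGA TGA TGA ACT GAT AGG TCG TCT TAA — ATG at 14, stop TGA at 32 → 21 nt.
Frame +3: GCG AGT CTC CAA TGG GTC GCC TGC ATC ACT GAT GAT GAA CTG ATA GGT CGT CTT — no ATG→stop ORF.
Frame -1: TTA AGA CGA CCT ATC AGT TCA TCA TCA GTG ATG CAG GCG ACC CAT TGG AGA CTC GCC — no ATG→stop ORF.
Frame -2: TAA GAC GAC CTA TCA GTT CAT CAT CAG TGA TGC AGG CGA CCC ATT GGA GAC TCG CCG — no ATG→stop ORF.
Frame -3: AAG ACG ACC TAT CAG TTC ATC ATC AGT GAT GCA GGC GAC CCA TTG GAG ACT CGC — no ATG→stop ORF.
Longest: frame +2, positions 14–34, 21 nt = 7 codons = 6 aa. → 6 amino acids.

6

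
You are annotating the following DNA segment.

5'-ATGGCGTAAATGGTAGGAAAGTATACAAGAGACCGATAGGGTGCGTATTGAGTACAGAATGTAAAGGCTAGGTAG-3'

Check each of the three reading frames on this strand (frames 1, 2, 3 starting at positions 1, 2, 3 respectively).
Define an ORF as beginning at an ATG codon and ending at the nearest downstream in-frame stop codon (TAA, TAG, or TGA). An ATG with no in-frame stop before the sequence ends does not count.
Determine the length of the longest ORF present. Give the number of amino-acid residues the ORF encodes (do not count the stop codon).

9

Frame 1: ATG GCG TAA ATG GTA GGA AAG TAT ACA AGA GAC CGA TAG GGT GCG TAT TGA GTA CAG AAT GTA AAG GCT AGG TAG — ATG at 1, stop TAA at 7 → 9 nt; ATG at 10, stop TAG at 37 → 30 nt.
Frame 2: TGG CGT AAA TGG TAG GAA AGT ATA CAA GAG ACC GAT AGG GTG CGT ATT GAG TAC AGA ATG TAA AGG CTA GGT — ATG at 59, stop TAA at 62 → 6 nt.
Frame 3: GGC GTA AAT GGT AGG AAA GTA TAC AAG AGA CCG ATA GGG TGC GTA TTG AGT ACA GAA TGT AAA GGC TAG GTA — no ATG→stop ORF.
Longest: frame 1, positions 10–39, 30 nt = 10 codons = 9 aa. → 9 amino acids.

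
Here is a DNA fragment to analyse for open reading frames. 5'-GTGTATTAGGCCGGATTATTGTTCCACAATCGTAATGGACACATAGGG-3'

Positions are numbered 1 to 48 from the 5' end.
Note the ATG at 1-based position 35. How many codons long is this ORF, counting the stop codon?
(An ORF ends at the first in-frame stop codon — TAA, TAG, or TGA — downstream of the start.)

Codons from position 35: ATG (35–37), GAC (38–40), ACA (41–43), TAG (44–46).
TAG is the first in-frame stop; that's 4 codons including the stop.

4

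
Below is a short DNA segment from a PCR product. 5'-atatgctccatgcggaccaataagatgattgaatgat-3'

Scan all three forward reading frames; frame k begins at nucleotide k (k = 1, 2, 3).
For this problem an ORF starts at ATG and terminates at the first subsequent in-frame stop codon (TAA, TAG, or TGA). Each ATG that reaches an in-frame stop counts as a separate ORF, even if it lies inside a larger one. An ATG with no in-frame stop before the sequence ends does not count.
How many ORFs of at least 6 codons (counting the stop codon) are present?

Frame 1: ATA TGC TCC ATG CGG ACC AAT AAG ATG ATT GAA TGA — ATG at 10, stop TGA at 34 → 27 nt; ATG at 25, stop TGA at 34 → 12 nt.
Frame 2: TAT GCT CCA TGC GGA CCA ATA AGA TGA TTG AAT GAT — no ATG→stop ORF.
Frame 3: ATG CTC CAT GCG GAC CAA TAA GAT GAT TGA ATG — ATG at 3, stop TAA at 21 → 21 nt.
ORFs ≥ 6 codons: frame 1 10–36 (9 codons), frame 3 3–23 (7 codons). Count = 2.

2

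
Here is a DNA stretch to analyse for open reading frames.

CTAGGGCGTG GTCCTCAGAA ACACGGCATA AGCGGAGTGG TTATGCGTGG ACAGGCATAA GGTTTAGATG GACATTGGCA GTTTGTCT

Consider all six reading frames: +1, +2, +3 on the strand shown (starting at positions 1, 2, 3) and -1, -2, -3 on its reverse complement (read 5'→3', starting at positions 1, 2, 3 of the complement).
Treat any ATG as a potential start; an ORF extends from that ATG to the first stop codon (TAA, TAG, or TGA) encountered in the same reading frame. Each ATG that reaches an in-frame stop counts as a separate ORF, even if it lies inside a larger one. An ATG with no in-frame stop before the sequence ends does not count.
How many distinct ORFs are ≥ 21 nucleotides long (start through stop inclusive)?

Reverse complement (5'→3'): AGACAAACTGCCAATGTCCATCTAAACCTTATGCCTGTCCACGCATAACCACTCCGCTTATGCCGTGTTTCTGAGGACCACGCCCTAG
Frame +1: CTA GGG CGT GGT CCT CAG AAA CAC GGC ATA AGC GGA GTG GTT ATG CGT GGA CAG GCA TAA GGT TTA GAT GGA CAT TGG CAG TTT GTC — ATG at 43, stop TAA at 58 → 18 nt.
Frame +2: TAG GGC GTG GTC CTC AGA AAC ACG GCA TAA GCG GAG TGG TTA TGC GTG GAC AGG CAT AAG GTT TAG ATG GAC ATT GGC AGT TTG TCT — no ATG→stop ORF.
Frame +3: AGG GCG TGG TCC TCA GAA ACA CGG CAT AAG CGG AGT GGT TAT GCG TGG ACA GGC ATA AGG TTT AGA TGG ACA TTG GCA GTT TGT — no ATG→stop ORF.
Frame -1: AGA CAA ACT GCC AAT GTC CAT CTA AAC CTT ATG CCT GTC CAC GCA TAA CCA CTC CGC TTA TGC CGT GTT TCT GAG GAC CAC GCC CTA — ATG at 31, stop TAA at 46 → 18 nt.
Frame -2: GAC AAA CTG CCA ATG TCC ATC TAA ACC TTA TGC CTG TCC ACG CAT AAC CAC TCC GCT TAT GCC GTG TTT CTG AGG ACC ACG CCC TAG — ATG at 14, stop TAA at 23 → 12 nt.
Frame -3: ACA AAC TGC CAA TGT CCA TCT AAA CCT TAT GCC TGT CCA CGC ATA ACC ACT CCG CTT ATG CCG TGT TTC TGA GGA CCA CGC CCT — ATG at 60, stop TGA at 72 → 15 nt.
No ORF reaches 21 nucleotides. Count = 0.

0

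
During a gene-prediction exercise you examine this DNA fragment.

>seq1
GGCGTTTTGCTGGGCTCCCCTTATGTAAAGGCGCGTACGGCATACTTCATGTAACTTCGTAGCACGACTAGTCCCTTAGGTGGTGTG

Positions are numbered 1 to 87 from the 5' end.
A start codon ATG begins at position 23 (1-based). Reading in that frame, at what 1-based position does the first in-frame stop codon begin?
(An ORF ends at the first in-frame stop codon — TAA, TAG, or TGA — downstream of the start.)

Codons from position 23: ATG (23–25), TAA (26–28).
TAA is a stop codon; it begins at position 26.

26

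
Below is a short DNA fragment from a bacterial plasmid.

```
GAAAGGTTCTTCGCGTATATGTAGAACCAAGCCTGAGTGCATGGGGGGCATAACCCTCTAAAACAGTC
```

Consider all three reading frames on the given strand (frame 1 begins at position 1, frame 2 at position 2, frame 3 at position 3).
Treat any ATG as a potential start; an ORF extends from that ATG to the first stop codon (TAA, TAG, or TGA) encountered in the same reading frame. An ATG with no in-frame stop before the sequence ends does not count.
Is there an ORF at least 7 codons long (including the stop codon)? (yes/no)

yes

Frame 1: GAA AGG TTC TTC GCG TAT ATG TAG AAC CAA GCC TGA GTG CAT GGG GGG CAT AAC CCT CTA AAA CAG — ATG at 19, stop TAG at 22 → 6 nt.
Frame 2: AAA GGT TCT TCG CGT ATA TGT AGA ACC AAG CCT GAG TGC ATG GGG GGC ATA ACC CTC TAA AAC AGT — ATG at 41, stop TAA at 59 → 21 nt.
Frame 3: AAG GTT CTT CGC GTA TAT GTA GAA CCA AGC CTG AGT GCA TGG GGG GCA TAA CCC TCT AAA ACA GTC — no ATG→stop ORF.
Frame 2 has an ORF of 7 codons (positions 41–61) ≥ 7, so yes.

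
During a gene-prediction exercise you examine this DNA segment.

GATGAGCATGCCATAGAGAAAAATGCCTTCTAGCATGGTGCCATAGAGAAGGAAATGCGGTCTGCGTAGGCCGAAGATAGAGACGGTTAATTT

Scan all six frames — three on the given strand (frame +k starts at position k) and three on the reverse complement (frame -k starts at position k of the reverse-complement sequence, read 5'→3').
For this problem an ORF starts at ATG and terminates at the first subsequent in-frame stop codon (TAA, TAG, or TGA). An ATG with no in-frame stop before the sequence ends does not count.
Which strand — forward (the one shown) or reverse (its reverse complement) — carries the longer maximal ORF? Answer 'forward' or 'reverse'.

forward

Reverse complement (5'→3'): AAATTAACCGTCTCTATCTTCGGCCTACGCAGACCGCATTTCCTTCTCTATGGCACCATGCTAGAAGGCATTTTTCTCTATGGCATGCTCATC
Frame +1: GAT GAG CAT GCC ATA GAG AAA AAT GCC TTC TAG CAT GGT GCC ATA GAG AAG GAA ATG CGG TCT GCG TAG GCC GAA GAT AGA GAC GGT TAA TTT — ATG at 55, stop TAG at 67 → 15 nt.
Frame +2: ATG AGC ATG CCA TAG AGA AAA ATG CCT TCT AGC ATG GTG CCA TAG AGA AGG AAA TGC GGT CTG CGT AGG CCG AAG ATA GAG ACG GTT AAT — ATG at 2, stop TAG at 14 → 15 nt; ATG at 8, stop TAG at 14 → 9 nt; ATG at 23, stop TAG at 44 → 24 nt; ATG at 35, stop TAG at 44 → 12 nt.
Frame +3: TGA GCA TGC CAT AGA GAA AAA TGC CTT CTA GCA TGG TGC CAT AGA GAA GGA AAT GCG GTC TGC GTA GGC CGA AGA TAG AGA CGG TTA ATT — no ATG→stop ORF.
Frame -1: AAA TTA ACC GTC TCT ATC TTC GGC CTA CGC AGA CCG CAT TTC CTT CTC TAT GGC ACC ATG CTA GAA GGC ATT TTT CTC TAT GGC ATG CTC ATC — no ATG→stop ORF.
Frame -2: AAT TAA CCG TCT CTA TCT TCG GCC TAC GCA GAC CGC ATT TCC TTC TCT ATG GCA CCA TGC TAG AAG GCA TTT TTC TCT ATG GCA TGC TCA — ATG at 50, stop TAG at 62 → 15 nt.
Frame -3: ATT AAC CGT CTC TAT CTT CGG CCT ACG CAG ACC GCA TTT CCT TCT CTA TGG CAC CAT GCT AGA AGG CAT TTT TCT CTA TGG CAT GCT CAT — no ATG→stop ORF.
Forward-strand max 24 nt; reverse-strand max 15 nt. The forward strand has the longer ORF.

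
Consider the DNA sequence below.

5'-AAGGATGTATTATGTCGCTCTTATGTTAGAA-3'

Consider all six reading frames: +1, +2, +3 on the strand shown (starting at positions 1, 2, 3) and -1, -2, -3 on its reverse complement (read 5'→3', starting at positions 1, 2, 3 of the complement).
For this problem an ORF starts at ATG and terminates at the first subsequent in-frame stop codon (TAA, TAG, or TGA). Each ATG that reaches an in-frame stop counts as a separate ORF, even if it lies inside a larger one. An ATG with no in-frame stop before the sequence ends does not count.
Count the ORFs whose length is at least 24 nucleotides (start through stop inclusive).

Reverse complement (5'→3'): TTCTAACATAAGAGCGACATAATACATCCTT
Frame +1: AAG GAT GTA TTA TGT CGC TCT TAT GTT AGA — no ATG→stop ORF.
Frame +2: AGG ATG TAT TAT GTC GCT CTT ATG TTA GAA — no ATG→stop ORF.
Frame +3: GGA TGT ATT ATG TCG CTC TTA TGT TAG — ATG at 12, stop TAG at 27 → 18 nt.
Frame -1: TTC TAA CAT AAG AGC GAC ATA ATA CAT CCT — no ATG→stop ORF.
Frame -2: TCT AAC ATA AGA GCG ACA TAA TAC ATC CTT — no ATG→stop ORF.
Frame -3: CTA ACA TAA GAG CGA CAT AAT ACA TCC — no ATG→stop ORF.
No ORF reaches 24 nucleotides. Count = 0.

0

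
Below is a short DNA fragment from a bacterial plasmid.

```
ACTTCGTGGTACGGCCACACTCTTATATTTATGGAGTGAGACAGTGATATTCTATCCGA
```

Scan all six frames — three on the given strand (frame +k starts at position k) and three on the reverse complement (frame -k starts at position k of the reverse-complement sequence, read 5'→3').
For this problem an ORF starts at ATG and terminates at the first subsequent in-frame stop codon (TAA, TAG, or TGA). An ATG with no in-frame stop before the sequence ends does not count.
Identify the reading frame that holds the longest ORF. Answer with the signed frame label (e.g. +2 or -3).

+1

Reverse complement (5'→3'): TCGGATAGAATATCACTGTCTCACTCCATAAATATAAGAGTGTGGCCGTACCACGAAGT
Frame +1: ACT TCG TGG TAC GGC CAC ACT CTT ATA TTT ATG GAG TGA GAC AGT GAT ATT CTA TCC — ATG at 31, stop TGA at 37 → 9 nt.
Frame +2: CTT CGT GGT ACG GCC ACA CTC TTA TAT TTA TGG AGT GAG ACA GTG ATA TTC TAT CCG — no ATG→stop ORF.
Frame +3: TTC GTG GTA CGG CCA CAC TCT TAT ATT TAT GGA GTG AGA CAG TGA TAT TCT ATC CGA — no ATG→stop ORF.
Frame -1: TCG GAT AGA ATA TCA CTG TCT CAC TCC ATA AAT ATA AGA GTG TGG CCG TAC CAC GAA — no ATG→stop ORF.
Frame -2: CGG ATA GAA TAT CAC TGT CTC ACT CCA TAA ATA TAA GAG TGT GGC CGT ACC ACG AAG — no ATG→stop ORF.
Frame -3: GGA TAG AAT ATC ACT GTC TCA CTC CAT AAA TAT AAG AGT GTG GCC GTA CCA CGA AGT — no ATG→stop ORF.
Longest ORF is 9 nt in frame +1 (positions 31–39).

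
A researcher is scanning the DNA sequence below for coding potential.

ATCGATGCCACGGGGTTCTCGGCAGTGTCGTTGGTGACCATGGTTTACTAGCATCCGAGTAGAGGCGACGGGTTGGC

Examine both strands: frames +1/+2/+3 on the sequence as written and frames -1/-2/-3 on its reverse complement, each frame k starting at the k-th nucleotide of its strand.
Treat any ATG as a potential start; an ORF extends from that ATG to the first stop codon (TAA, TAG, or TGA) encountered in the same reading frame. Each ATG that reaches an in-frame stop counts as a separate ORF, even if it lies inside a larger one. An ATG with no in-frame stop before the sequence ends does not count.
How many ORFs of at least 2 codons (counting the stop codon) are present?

Reverse complement (5'→3'): GCCAACCCGTCGCCTCTACTCGGATGCTAGTAAACCATGGTCACCAACGACACTGCCGAGAACCCCGTGGCATCGAT
Frame +1: ATC GAT GCC ACG GGG TTC TCG GCA GTG TCG TTG GTG ACC ATG GTT TAC TAG CAT CCG AGT AGA GGC GAC GGG TTG — ATG at 40, stop TAG at 49 → 12 nt.
Frame +2: TCG ATG CCA CGG GGT TCT CGG CAG TGT CGT TGG TGA CCA TGG TTT ACT AGC ATC CGA GTA GAG GCG ACG GGT TGG — ATG at 5, stop TGA at 35 → 33 nt.
Frame +3: CGA TGC CAC GGG GTT CTC GGC AGT GTC GTT GGT GAC CAT GGT TTA CTA GCA TCC GAG TAG AGG CGA CGG GTT GGC — no ATG→stop ORF.
Frame -1: GCC AAC CCG TCG CCT CTA CTC GGA TGC TAG TAA ACC ATG GTC ACC AAC GAC ACT GCC GAG AAC CCC GTG GCA TCG — no ATG→stop ORF.
Frame -2: CCA ACC CGT CGC CTC TAC TCG GAT GCT AGT AAA CCA TGG TCA CCA ACG ACA CTG CCG AGA ACC CCG TGG CAT CGA — no ATG→stop ORF.
Frame -3: CAA CCC GTC GCC TCT ACT CGG ATG CTA GTA AAC CAT GGT CAC CAA CGA CAC TGC CGA GAA CCC CGT GGC ATC GAT — no ATG→stop ORF.
ORFs ≥ 2 codons: frame +1 40–51 (4 codons), frame +2 5–37 (11 codons). Count = 2.

2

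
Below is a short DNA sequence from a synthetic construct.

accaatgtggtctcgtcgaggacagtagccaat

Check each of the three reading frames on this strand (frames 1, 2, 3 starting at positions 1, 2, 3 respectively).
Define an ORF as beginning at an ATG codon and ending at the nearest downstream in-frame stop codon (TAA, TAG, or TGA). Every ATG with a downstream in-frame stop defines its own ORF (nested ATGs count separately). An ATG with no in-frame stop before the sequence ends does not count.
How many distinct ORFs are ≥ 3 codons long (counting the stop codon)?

Frame 1: ACC AAT GTG GTC TCG TCG AGG ACA GTA GCC AAT — no ATG→stop ORF.
Frame 2: CCA ATG TGG TCT CGT CGA GGA CAG TAG CCA — ATG at 5, stop TAG at 26 → 24 nt.
Frame 3: CAA TGT GGT CTC GTC GAG GAC AGT AGC CAA — no ATG→stop ORF.
ORFs ≥ 3 codons: frame 2 5–28 (8 codons). Count = 1.

1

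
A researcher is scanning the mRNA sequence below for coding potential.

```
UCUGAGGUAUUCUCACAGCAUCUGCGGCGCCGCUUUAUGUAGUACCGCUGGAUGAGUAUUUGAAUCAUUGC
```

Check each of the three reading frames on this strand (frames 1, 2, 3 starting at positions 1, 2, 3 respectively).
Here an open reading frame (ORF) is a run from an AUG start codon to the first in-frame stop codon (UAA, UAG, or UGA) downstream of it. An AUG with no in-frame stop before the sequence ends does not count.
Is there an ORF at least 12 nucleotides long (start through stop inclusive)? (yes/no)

Frame 1: UCU GAG GUA UUC UCA CAG CAU CUG CGG CGC CGC UUU AUG UAG UAC CGC UGG AUG AGU AUU UGA AUC AUU — AUG at 37, stop UAG at 40 → 6 nt; AUG at 52, stop UGA at 61 → 12 nt.
Frame 2: CUG AGG UAU UCU CAC AGC AUC UGC GGC GCC GCU UUA UGU AGU ACC GCU GGA UGA GUA UUU GAA UCA UUG — no AUG→stop ORF.
Frame 3: UGA GGU AUU CUC ACA GCA UCU GCG GCG CCG CUU UAU GUA GUA CCG CUG GAU GAG UAU UUG AAU CAU UGC — no AUG→stop ORF.
Frame 1 has an ORF of 12 nucleotides (positions 52–63) ≥ 12, so yes.

yes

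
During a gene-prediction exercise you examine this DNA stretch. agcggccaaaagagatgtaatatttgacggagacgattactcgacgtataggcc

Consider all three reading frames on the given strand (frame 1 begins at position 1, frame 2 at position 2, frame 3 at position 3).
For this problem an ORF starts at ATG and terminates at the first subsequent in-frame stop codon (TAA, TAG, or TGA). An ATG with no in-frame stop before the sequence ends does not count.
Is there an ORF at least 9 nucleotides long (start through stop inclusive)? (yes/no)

Frame 1: AGC GGC CAA AAG AGA TGT AAT ATT TGA CGG AGA CGA TTA CTC GAC GTA TAG GCC — no ATG→stop ORF.
Frame 2: GCG GCC AAA AGA GAT GTA ATA TTT GAC GGA GAC GAT TAC TCG ACG TAT AGG — no ATG→stop ORF.
Frame 3: CGG CCA AAA GAG ATG TAA TAT TTG ACG GAG ACG ATT ACT CGA CGT ATA GGC — ATG at 15, stop TAA at 18 → 6 nt.
Largest ORF found is 6 nucleotides < 9, so no.

no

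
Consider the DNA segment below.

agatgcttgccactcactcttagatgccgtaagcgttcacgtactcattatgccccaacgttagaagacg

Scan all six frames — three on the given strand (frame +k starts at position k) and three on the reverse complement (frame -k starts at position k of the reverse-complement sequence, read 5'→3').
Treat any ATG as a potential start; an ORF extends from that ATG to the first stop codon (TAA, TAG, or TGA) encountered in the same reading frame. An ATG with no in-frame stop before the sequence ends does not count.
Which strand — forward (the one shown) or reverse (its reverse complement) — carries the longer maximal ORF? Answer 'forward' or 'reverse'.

Reverse complement (5'→3'): CGTCTTCTAACGTTGGGGCATAATGAGTACGTGAACGCTTACGGCATCTAAGAGTGAGTGGCAAGCATCT
Frame +1: AGA TGC TTG CCA CTC ACT CTT AGA TGC CGT AAG CGT TCA CGT ACT CAT TAT GCC CCA ACG TTA GAA GAC — no ATG→stop ORF.
Frame +2: GAT GCT TGC CAC TCA CTC TTA GAT GCC GTA AGC GTT CAC GTA CTC ATT ATG CCC CAA CGT TAG AAG ACG — ATG at 50, stop TAG at 62 → 15 nt.
Frame +3: ATG CTT GCC ACT CAC TCT TAG ATG CCG TAA GCG TTC ACG TAC TCA TTA TGC CCC AAC GTT AGA AGA — ATG at 3, stop TAG at 21 → 21 nt; ATG at 24, stop TAA at 30 → 9 nt.
Frame -1: CGT CTT CTA ACG TTG GGG CAT AAT GAG TAC GTG AAC GCT TAC GGC ATC TAA GAG TGA GTG GCA AGC ATC — no ATG→stop ORF.
Frame -2: GTC TTC TAA CGT TGG GGC ATA ATG AGT ACG TGA ACG CTT ACG GCA TCT AAG AGT GAG TGG CAA GCA TCT — ATG at 23, stop TGA at 32 → 12 nt.
Frame -3: TCT TCT AAC GTT GGG GCA TAA TGA GTA CGT GAA CGC TTA CGG CAT CTA AGA GTG AGT GGC AAG CAT — no ATG→stop ORF.
Forward-strand max 21 nt; reverse-strand max 12 nt. The forward strand has the longer ORF.

forward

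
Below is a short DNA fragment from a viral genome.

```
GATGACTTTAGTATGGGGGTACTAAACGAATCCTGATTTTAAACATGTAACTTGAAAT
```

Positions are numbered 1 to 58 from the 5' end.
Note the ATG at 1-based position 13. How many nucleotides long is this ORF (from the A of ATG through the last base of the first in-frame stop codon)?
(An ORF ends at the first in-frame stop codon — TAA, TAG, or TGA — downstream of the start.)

Codons from position 13: ATG (13–15), GGG (16–18), GTA (19–21), CTA (22–24), AAC (25–27), GAA (28–30), TCC (31–33), TGA (34–36).
TGA is the first in-frame stop; ORF spans 13–36, 24 nucleotides.

24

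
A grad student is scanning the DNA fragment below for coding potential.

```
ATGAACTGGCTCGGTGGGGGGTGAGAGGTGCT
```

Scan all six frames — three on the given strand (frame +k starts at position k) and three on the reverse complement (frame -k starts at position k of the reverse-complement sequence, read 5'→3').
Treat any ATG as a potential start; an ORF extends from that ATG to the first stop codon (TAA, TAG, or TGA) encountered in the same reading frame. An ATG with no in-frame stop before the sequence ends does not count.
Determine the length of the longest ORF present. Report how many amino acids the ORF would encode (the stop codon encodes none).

Reverse complement (5'→3'): AGCACCTCTCACCCCCCACCGAGCCAGTTCAT
Frame +1: ATG AAC TGG CTC GGT GGG GGG TGA GAG GTG — ATG at 1, stop TGA at 22 → 24 nt.
Frame +2: TGA ACT GGC TCG GTG GGG GGT GAG AGG TGC — no ATG→stop ORF.
Frame +3: GAA CTG GCT CGG TGG GGG GTG AGA GGT GCT — no ATG→stop ORF.
Frame -1: AGC ACC TCT CAC CCC CCA CCG AGC CAG TTC — no ATG→stop ORF.
Frame -2: GCA CCT CTC ACC CCC CAC CGA GCC AGT TCA — no ATG→stop ORF.
Frame -3: CAC CTC TCA CCC CCC ACC GAG CCA GTT CAT — no ATG→stop ORF.
Longest: frame +1, positions 1–24, 24 nt = 8 codons = 7 aa. → 7 amino acids.

7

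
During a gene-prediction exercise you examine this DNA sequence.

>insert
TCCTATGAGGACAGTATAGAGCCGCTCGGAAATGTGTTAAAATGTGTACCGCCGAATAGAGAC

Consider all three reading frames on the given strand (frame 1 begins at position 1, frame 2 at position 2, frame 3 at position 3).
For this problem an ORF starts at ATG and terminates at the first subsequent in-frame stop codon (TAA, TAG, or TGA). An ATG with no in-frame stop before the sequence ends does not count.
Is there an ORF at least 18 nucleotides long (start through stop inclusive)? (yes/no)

Frame 1: TCC TAT GAG GAC AGT ATA GAG CCG CTC GGA AAT GTG TTA AAA TGT GTA CCG CCG AAT AGA GAC — no ATG→stop ORF.
Frame 2: CCT ATG AGG ACA GTA TAG AGC CGC TCG GAA ATG TGT TAA AAT GTG TAC CGC CGA ATA GAG — ATG at 5, stop TAG at 17 → 15 nt; ATG at 32, stop TAA at 38 → 9 nt.
Frame 3: CTA TGA GGA CAG TAT AGA GCC GCT CGG AAA TGT GTT AAA ATG TGT ACC GCC GAA TAG AGA — ATG at 42, stop TAG at 57 → 18 nt.
Frame 3 has an ORF of 18 nucleotides (positions 42–59) ≥ 18, so yes.

yes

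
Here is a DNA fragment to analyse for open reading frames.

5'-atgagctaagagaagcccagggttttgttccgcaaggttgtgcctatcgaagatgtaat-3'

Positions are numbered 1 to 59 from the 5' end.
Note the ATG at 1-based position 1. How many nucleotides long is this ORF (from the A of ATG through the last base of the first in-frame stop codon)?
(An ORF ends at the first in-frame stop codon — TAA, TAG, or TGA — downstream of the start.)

9

Codons from position 1: ATG (1–3), AGC (4–6), TAA (7–9).
TAA is the first in-frame stop; ORF spans 1–9, 9 nucleotides.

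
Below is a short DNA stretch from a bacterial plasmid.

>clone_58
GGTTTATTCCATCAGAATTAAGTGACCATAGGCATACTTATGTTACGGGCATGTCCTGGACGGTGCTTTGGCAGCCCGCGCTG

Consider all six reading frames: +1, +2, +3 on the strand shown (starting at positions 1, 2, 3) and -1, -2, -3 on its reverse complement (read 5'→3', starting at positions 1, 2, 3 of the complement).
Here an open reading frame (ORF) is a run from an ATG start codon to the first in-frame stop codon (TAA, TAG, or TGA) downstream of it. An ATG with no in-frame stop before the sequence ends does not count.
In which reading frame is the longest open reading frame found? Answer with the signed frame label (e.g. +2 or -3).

Reverse complement (5'→3'): CAGCGCGGGCTGCCAAAGCACCGTCCAGGACATGCCCGTAACATAAGTATGCCTATGGTCACTTAATTCTGATGGAATAAACC
Frame +1: GGT TTA TTC CAT CAG AAT TAA GTG ACC ATA GGC ATA CTT ATG TTA CGG GCA TGT CCT GGA CGG TGC TTT GGC AGC CCG CGC — no ATG→stop ORF.
Frame +2: GTT TAT TCC ATC AGA ATT AAG TGA CCA TAG GCA TAC TTA TGT TAC GGG CAT GTC CTG GAC GGT GCT TTG GCA GCC CGC GCT — no ATG→stop ORF.
Frame +3: TTT ATT CCA TCA GAA TTA AGT GAC CAT AGG CAT ACT TAT GTT ACG GGC ATG TCC TGG ACG GTG CTT TGG CAG CCC GCG CTG — no ATG→stop ORF.
Frame -1: CAG CGC GGG CTG CCA AAG CAC CGT CCA GGA CAT GCC CGT AAC ATA AGT ATG CCT ATG GTC ACT TAA TTC TGA TGG AAT AAA — ATG at 49, stop TAA at 64 → 18 nt; ATG at 55, stop TAA at 64 → 12 nt.
Frame -2: AGC GCG GGC TGC CAA AGC ACC GTC CAG GAC ATG CCC GTA ACA TAA GTA TGC CTA TGG TCA CTT AAT TCT GAT GGA ATA AAC — ATG at 32, stop TAA at 44 → 15 nt.
Frame -3: GCG CGG GCT GCC AAA GCA CCG TCC AGG ACA TGC CCG TAA CAT AAG TAT GCC TAT GGT CAC TTA ATT CTG ATG GAA TAA ACC — ATG at 72, stop TAA at 78 → 9 nt.
Longest ORF is 18 nt in frame -1 (positions 49–66).

-1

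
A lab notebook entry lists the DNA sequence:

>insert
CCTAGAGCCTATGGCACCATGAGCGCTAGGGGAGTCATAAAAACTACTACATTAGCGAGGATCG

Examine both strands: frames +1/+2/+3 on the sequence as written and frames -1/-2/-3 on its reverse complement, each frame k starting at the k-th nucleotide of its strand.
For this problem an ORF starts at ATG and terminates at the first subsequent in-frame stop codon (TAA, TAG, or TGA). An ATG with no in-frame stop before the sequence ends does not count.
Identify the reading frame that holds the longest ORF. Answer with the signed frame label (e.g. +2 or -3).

Reverse complement (5'→3'): CGATCCTCGCTAATGTAGTAGTTTTTATGACTCCCCTAGCGCTCATGGTGCCATAGGCTCTAGG
Frame +1: CCT AGA GCC TAT GGC ACC ATG AGC GCT AGG GGA GTC ATA AAA ACT ACT ACA TTA GCG AGG ATC — no ATG→stop ORF.
Frame +2: CTA GAG CCT ATG GCA CCA TGA GCG CTA GGG GAG TCA TAA AAA CTA CTA CAT TAG CGA GGA TCG — ATG at 11, stop TGA at 20 → 12 nt.
Frame +3: TAG AGC CTA TGG CAC CAT GAG CGC TAG GGG AGT CAT AAA AAC TAC TAC ATT AGC GAG GAT — no ATG→stop ORF.
Frame -1: CGA TCC TCG CTA ATG TAG TAG TTT TTA TGA CTC CCC TAG CGC TCA TGG TGC CAT AGG CTC TAG — ATG at 13, stop TAG at 16 → 6 nt.
Frame -2: GAT CCT CGC TAA TGT AGT AGT TTT TAT GAC TCC CCT AGC GCT CAT GGT GCC ATA GGC TCT AGG — no ATG→stop ORF.
Frame -3: ATC CTC GCT AAT GTA GTA GTT TTT ATG ACT CCC CTA GCG CTC ATG GTG CCA TAG GCT CTA — ATG at 27, stop TAG at 54 → 30 nt; ATG at 45, stop TAG at 54 → 12 nt.
Longest ORF is 30 nt in frame -3 (positions 27–56).

-3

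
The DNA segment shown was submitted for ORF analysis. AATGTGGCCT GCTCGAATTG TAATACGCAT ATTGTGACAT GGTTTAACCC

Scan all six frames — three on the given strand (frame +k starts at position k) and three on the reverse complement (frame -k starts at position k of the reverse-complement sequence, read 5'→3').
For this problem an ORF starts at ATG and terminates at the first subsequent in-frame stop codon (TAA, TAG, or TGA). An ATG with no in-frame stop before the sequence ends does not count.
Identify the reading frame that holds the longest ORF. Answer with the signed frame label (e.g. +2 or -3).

+2

Reverse complement (5'→3'): GGGTTAAACCATGTCACAATATGCGTATTACAATTCGAGCAGGCCACATT
Frame +1: AAT GTG GCC TGC TCG AAT TGT AAT ACG CAT ATT GTG ACA TGG TTT AAC — no ATG→stop ORF.
Frame +2: ATG TGG CCT GCT CGA ATT GTA ATA CGC ATA TTG TGA CAT GGT TTA ACC — ATG at 2, stop TGA at 35 → 36 nt.
Frame +3: TGT GGC CTG CTC GAA TTG TAA TAC GCA TAT TGT GAC ATG GTT TAA CCC — ATG at 39, stop TAA at 45 → 9 nt.
Frame -1: GGG TTA AAC CAT GTC ACA ATA TGC GTA TTA CAA TTC GAG CAG GCC ACA — no ATG→stop ORF.
Frame -2: GGT TAA ACC ATG TCA CAA TAT GCG TAT TAC AAT TCG AGC AGG CCA CAT — no ATG→stop ORF.
Frame -3: GTT AAA CCA TGT CAC AAT ATG CGT ATT ACA ATT CGA GCA GGC CAC ATT — no ATG→stop ORF.
Longest ORF is 36 nt in frame +2 (positions 2–37).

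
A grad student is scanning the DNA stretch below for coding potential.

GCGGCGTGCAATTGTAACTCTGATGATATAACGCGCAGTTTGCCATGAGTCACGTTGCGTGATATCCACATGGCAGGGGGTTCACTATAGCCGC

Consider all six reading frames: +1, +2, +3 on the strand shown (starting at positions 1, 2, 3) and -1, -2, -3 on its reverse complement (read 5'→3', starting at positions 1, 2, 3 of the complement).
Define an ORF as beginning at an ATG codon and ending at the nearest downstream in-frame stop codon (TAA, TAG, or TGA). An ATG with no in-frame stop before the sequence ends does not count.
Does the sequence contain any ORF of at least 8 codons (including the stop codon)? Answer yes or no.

no

Reverse complement (5'→3'): GCGGCTATAGTGAACCCCCTGCCATGTGGATATCACGCAACGTGACTCATGGCAAACTGCGCGTTATATCATCAGAGTTACAATTGCACGCCGC
Frame +1: GCG GCG TGC AAT TGT AAC TCT GAT GAT ATA ACG CGC AGT TTG CCA TGA GTC ACG TTG CGT GAT ATC CAC ATG GCA GGG GGT TCA CTA TAG CCG — ATG at 70, stop TAG at 88 → 21 nt.
Frame +2: CGG CGT GCA ATT GTA ACT CTG ATG ATA TAA CGC GCA GTT TGC CAT GAG TCA CGT TGC GTG ATA TCC ACA TGG CAG GGG GTT CAC TAT AGC CGC — ATG at 23, stop TAA at 29 → 9 nt.
Frame +3: GGC GTG CAA TTG TAA CTC TGA TGA TAT AAC GCG CAG TTT GCC ATG AGT CAC GTT GCG TGA TAT CCA CAT GGC AGG GGG TTC ACT ATA GCC — ATG at 45, stop TGA at 60 → 18 nt.
Frame -1: GCG GCT ATA GTG AAC CCC CTG CCA TGT GGA TAT CAC GCA ACG TGA CTC ATG GCA AAC TGC GCG TTA TAT CAT CAG AGT TAC AAT TGC ACG CCG — no ATG→stop ORF.
Frame -2: CGG CTA TAG TGA ACC CCC TGC CAT GTG GAT ATC ACG CAA CGT GAC TCA TGG CAA ACT GCG CGT TAT ATC ATC AGA GTT ACA ATT GCA CGC CGC — no ATG→stop ORF.
Frame -3: GGC TAT AGT GAA CCC CCT GCC ATG TGG ATA TCA CGC AAC GTG ACT CAT GGC AAA CTG CGC GTT ATA TCA TCA GAG TTA CAA TTG CAC GCC — no ATG→stop ORF.
Largest ORF found is 7 codons < 8, so no.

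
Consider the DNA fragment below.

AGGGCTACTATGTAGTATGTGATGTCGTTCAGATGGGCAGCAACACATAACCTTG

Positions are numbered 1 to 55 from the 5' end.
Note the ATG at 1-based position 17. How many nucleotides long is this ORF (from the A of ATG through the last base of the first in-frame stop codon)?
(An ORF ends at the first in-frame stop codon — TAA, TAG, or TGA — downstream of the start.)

Codons from position 17: ATG (17–19), TGA (20–22).
TGA is the first in-frame stop; ORF spans 17–22, 6 nucleotides.

6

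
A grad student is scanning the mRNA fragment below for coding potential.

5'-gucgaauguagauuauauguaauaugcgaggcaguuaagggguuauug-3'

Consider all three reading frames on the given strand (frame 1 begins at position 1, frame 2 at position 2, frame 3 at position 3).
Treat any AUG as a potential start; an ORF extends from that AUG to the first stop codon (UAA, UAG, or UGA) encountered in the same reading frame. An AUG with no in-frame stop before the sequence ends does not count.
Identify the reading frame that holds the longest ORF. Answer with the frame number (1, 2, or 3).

Frame 1: GUC GAA UGU AGA UUA UAU GUA AUA UGC GAG GCA GUU AAG GGG UUA UUG — no AUG→stop ORF.
Frame 2: UCG AAU GUA GAU UAU AUG UAA UAU GCG AGG CAG UUA AGG GGU UAU — AUG at 17, stop UAA at 20 → 6 nt.
Frame 3: CGA AUG UAG AUU AUA UGU AAU AUG CGA GGC AGU UAA GGG GUU AUU — AUG at 6, stop UAG at 9 → 6 nt; AUG at 24, stop UAA at 36 → 15 nt.
Longest ORF is 15 nt in frame 3 (positions 24–38).

3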